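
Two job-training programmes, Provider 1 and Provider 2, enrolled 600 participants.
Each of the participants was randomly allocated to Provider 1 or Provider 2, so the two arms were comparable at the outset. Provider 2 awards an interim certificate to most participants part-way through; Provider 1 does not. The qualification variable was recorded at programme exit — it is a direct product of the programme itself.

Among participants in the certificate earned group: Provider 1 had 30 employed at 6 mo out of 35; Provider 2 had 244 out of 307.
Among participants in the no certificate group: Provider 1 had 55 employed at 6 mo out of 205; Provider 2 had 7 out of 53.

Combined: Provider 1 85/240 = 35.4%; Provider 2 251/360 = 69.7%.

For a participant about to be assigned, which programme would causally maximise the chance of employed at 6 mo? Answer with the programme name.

Provider 2

The stratified and pooled comparisons disagree (Provider 1 wins within each qualification attained during the programme; Provider 2 wins overall), so the answer turns on the causal role of qualification attained during the programme.
Qualification attained during the programme is downstream of the programme. One should not condition on a consequence of treatment, so the overall rates are the right comparison.
Pooled: Provider 1 35.4% vs Provider 2 69.7%; Provider 2 is higher overall.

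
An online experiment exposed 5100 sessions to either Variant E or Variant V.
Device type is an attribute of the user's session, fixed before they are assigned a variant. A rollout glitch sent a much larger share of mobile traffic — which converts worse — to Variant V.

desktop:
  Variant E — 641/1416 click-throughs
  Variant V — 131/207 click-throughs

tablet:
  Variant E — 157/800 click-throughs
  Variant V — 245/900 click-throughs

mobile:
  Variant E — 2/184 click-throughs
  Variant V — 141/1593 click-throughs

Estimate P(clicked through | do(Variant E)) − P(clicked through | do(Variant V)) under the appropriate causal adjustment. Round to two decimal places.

The device type-specific comparison favours Variant V throughout, but the pooled figures favour Variant E. The question is whether to condition on device type.
Device type is set before the variant has any effect — it is not caused by the variant — and it independently drives the outcome. That makes it a confounder, so the causal comparison is within device type levels.
Adjusting over the population distribution of device type: 0.318·(0.453−0.633) + 0.333·(0.196−0.272) + 0.348·(0.011−0.089) = -0.110.

-0.11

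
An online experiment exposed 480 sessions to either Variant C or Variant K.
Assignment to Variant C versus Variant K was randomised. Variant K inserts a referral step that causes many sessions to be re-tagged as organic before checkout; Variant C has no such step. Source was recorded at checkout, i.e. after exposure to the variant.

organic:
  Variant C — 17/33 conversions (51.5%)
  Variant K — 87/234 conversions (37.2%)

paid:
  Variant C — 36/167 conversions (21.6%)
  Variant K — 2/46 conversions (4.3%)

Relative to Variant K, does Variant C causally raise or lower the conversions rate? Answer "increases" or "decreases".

decreases

The distribution of traffic source is itself part of what the variant does — it is an intermediate outcome. Holding it fixed would remove that part of the effect; the total effect is the pooled difference.
Pooled: Variant C 26.5% vs Variant K 31.8%; Variant K is higher overall.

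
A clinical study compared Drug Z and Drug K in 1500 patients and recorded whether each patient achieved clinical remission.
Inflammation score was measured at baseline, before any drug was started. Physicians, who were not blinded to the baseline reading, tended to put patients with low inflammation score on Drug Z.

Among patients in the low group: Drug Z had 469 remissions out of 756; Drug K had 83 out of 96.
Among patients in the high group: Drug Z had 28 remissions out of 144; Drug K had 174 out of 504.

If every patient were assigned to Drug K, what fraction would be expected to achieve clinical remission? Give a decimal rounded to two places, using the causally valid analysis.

Drug K is higher inside every inflammation score stratum but Drug Z is higher in aggregate. Whether to stratify depends on how inflammation score relates to the drug.
Inflammation score satisfies the back-door criterion: it is not a descendant of the drug, and it blocks the spurious path from drug to outcome. Adjusting for it (i.e., using the within-inflammation score rates) gives the causal effect.
Standardising Drug K to the population inflammation score mix: 0.568·83/96 + 0.432·174/504 = 0.640.

0.64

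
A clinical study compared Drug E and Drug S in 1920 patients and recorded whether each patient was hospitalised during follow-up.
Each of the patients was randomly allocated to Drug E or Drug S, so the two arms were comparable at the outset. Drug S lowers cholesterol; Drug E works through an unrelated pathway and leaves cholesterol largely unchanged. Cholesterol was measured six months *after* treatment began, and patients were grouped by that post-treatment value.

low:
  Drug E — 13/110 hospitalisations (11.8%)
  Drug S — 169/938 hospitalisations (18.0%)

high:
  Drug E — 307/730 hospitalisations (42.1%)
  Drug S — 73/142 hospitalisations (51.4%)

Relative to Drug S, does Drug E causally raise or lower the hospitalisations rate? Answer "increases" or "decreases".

increases

Cholesterol is recorded after the drug and is itself shifted by it — it sits on the causal path from drug to outcome. Conditioning on a mediator would strip out part of the effect we want; the pooled comparison gives the total causal effect.
Pooled: Drug E 38.1% vs Drug S 22.4%; Drug S is lower overall.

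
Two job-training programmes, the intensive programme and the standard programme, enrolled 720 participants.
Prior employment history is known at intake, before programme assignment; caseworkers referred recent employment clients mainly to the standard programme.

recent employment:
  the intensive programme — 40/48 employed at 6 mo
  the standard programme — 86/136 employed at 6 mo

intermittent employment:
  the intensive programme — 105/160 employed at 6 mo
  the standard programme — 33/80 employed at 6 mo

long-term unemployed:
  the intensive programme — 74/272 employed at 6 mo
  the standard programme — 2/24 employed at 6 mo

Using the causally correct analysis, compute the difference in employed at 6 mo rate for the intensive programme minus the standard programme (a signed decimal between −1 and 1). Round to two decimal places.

+0.21

Prior employment history is set before the programme has any effect — it is not caused by the programme — and it independently drives the outcome. That makes it a confounder, so the causal comparison is within prior employment history levels.
Adjusting over the population distribution of prior employment history: 0.256·(0.833−0.632) + 0.333·(0.656−0.412) + 0.411·(0.272−0.083) = +0.210.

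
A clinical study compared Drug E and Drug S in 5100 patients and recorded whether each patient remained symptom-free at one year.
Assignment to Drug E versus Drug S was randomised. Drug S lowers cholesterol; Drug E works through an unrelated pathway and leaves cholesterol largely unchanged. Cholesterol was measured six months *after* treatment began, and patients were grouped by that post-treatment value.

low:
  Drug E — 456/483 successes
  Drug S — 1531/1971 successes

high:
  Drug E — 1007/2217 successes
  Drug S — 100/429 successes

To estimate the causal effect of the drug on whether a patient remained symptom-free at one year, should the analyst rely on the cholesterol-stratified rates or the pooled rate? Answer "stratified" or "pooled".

pooled

Stratifying would compare drugs among patients the drugs themselves sorted into cholesterol groups — a form of selection on an intermediate. The unconditioned pooled rates give the total causal effect.
Pooled: Drug E 54.2% vs Drug S 68.0%; Drug S is higher overall.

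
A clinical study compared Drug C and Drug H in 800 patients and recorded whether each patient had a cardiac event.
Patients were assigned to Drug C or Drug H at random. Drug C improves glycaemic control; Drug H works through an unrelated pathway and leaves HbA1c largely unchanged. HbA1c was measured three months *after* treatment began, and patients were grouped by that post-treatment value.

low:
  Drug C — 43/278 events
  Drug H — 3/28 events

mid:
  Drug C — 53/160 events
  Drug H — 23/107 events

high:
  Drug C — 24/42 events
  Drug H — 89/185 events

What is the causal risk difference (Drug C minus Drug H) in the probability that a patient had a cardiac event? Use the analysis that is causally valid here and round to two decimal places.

-0.11

Drug H is lower inside every HbA1c stratum but Drug C is lower in aggregate. Whether to stratify depends on how HbA1c relates to the drug.
Because the drug influences HbA1c, HbA1c is a post-treatment mediator, not a confounder. Stratifying on it would bias the estimate; the causal effect is the crude pooled difference.
The causal difference is the pooled difference: 0.250 − 0.359 = -0.109.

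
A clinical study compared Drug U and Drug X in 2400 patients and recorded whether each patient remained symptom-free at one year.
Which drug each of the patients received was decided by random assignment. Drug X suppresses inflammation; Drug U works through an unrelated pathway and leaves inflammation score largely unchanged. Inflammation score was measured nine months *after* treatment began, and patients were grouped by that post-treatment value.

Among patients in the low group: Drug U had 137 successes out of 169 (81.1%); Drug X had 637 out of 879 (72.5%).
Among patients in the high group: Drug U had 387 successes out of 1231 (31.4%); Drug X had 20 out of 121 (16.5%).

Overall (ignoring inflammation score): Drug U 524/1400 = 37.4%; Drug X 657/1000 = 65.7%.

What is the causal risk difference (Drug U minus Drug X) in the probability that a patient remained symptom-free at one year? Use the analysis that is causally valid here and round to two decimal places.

The inflammation score-specific comparison favours Drug U throughout, but the pooled figures favour Drug X. The question is whether to condition on inflammation score.
Because the drug influences inflammation score, inflammation score is a post-treatment mediator, not a confounder. Stratifying on it would bias the estimate; the causal effect is the crude pooled difference.
The causal difference is the pooled difference: 0.374 − 0.657 = -0.283.

-0.28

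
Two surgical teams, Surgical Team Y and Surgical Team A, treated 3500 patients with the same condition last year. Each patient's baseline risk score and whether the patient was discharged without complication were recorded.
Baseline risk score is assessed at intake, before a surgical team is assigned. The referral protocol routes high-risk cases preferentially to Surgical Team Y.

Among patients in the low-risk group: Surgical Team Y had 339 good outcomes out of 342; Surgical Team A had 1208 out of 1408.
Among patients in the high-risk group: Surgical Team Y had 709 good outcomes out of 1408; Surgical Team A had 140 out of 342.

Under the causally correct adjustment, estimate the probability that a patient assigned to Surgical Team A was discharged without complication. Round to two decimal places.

The stratified and pooled comparisons disagree (Surgical Team Y wins within each baseline risk score; Surgical Team A wins overall), so the answer turns on the causal role of baseline risk score.
Baseline risk score differs across surgical teams for reasons unrelated to any effect of the surgical team itself, and it separately predicts the outcome — a classic confounder. We must compare within baseline risk score levels.
Standardising Surgical Team A to the population baseline risk score mix: 0.500·1208/1408 + 0.500·140/342 = 0.634.

0.63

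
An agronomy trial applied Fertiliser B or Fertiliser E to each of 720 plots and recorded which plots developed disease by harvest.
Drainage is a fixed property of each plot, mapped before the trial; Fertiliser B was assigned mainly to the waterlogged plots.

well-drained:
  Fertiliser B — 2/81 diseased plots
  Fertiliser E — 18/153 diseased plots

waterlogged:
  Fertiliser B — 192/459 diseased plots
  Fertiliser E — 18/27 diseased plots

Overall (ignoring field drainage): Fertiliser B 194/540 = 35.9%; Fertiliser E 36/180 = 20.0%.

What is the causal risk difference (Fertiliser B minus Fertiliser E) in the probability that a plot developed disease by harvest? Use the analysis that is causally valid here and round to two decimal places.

-0.20

The stratified and pooled comparisons disagree (Fertiliser B wins within each field drainage; Fertiliser E wins overall), so the answer turns on the causal role of field drainage.
Since field drainage is a pre-existing factor (not a product of the fertiliser) and it affects the outcome on its own, it is a confounder. The stratified rates, not the pooled rate, identify the causal effect.
Adjusting over the population distribution of field drainage: 0.325·(0.025−0.118) + 0.675·(0.418−0.667) = -0.198.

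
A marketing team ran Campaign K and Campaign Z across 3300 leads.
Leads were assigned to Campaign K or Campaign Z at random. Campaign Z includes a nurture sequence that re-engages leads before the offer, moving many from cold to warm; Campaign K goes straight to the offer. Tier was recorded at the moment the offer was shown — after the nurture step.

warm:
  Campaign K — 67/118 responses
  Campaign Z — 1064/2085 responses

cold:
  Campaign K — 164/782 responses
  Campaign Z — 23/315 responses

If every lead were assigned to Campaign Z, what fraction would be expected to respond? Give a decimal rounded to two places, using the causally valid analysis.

0.45

The engagement tier-specific comparison favours Campaign K throughout, but the pooled figures favour Campaign Z. The question is whether to condition on engagement tier.
The distribution of engagement tier is itself part of what the campaign does — it is an intermediate outcome. Holding it fixed would remove that part of the effect; the total effect is the pooled difference.
So P(outcome | do(Campaign Z)) is just the pooled rate for Campaign Z: 1087/2400 = 0.453.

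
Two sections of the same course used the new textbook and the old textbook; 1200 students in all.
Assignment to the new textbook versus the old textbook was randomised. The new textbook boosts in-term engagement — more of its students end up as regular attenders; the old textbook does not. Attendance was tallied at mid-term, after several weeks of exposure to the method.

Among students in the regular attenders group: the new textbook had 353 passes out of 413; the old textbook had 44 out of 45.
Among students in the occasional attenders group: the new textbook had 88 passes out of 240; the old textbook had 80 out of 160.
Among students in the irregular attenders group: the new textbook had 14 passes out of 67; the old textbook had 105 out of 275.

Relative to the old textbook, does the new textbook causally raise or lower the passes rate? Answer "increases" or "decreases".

increases

Within every mid-term attendance level the old textbook has the higher rate, yet pooled the new textbook does — Simpson's reversal.
Mid-term attendance here is a post-treatment variable shaped by the teaching method; conditioning on it would introduce bias rather than remove it. The overall comparison is the causal one.
Pooled: the new textbook 63.2% vs the old textbook 47.7%; the new textbook is higher overall.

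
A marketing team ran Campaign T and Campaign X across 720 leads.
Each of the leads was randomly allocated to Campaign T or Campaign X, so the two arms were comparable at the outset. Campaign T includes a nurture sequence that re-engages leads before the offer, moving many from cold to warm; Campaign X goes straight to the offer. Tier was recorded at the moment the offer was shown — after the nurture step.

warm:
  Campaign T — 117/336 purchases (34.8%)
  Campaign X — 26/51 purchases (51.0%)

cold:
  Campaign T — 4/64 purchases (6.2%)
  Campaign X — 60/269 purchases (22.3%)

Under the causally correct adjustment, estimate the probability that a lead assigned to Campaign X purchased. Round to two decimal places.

Engagement tier is downstream of the campaign. One should not condition on a consequence of treatment, so the overall rates are the right comparison.
So P(outcome | do(Campaign X)) is just the pooled rate for Campaign X: 86/320 = 0.269.

0.27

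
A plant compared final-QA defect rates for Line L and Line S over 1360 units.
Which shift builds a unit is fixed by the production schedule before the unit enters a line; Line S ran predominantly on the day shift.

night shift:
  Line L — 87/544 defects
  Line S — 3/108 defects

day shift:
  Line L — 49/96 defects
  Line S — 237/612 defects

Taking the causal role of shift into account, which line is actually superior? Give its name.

The stratified and pooled comparisons disagree (Line S wins within each shift; Line L wins overall), so the answer turns on the causal role of shift.
The imbalance in shift arose from how units were allocated, not from anything the line did; and shift independently affects the outcome. The pooled gap is confounded — condition on shift.
Within each level — night shift: 16.0% vs 2.8%; day shift: 51.0% vs 38.7% — Line S is lower every time.

Line S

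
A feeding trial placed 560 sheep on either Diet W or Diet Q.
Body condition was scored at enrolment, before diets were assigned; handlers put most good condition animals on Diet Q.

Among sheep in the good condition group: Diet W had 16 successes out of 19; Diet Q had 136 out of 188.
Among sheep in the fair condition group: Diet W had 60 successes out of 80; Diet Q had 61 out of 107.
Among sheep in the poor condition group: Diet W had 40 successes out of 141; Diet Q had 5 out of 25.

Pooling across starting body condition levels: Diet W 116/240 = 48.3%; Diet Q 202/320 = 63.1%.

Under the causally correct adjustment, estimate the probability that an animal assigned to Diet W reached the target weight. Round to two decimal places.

The stratified and pooled comparisons disagree (Diet W wins within each starting body condition; Diet Q wins overall), so the answer turns on the causal role of starting body condition.
Nothing the diet does changes starting body condition; the imbalance is an allocation artefact. With starting body condition also predicting the outcome, the pooled figure is confounded, and the within-stratum comparison is the causal one.
Standardising Diet W to the population starting body condition mix: 0.370·16/19 + 0.334·60/80 + 0.296·40/141 = 0.646.

0.65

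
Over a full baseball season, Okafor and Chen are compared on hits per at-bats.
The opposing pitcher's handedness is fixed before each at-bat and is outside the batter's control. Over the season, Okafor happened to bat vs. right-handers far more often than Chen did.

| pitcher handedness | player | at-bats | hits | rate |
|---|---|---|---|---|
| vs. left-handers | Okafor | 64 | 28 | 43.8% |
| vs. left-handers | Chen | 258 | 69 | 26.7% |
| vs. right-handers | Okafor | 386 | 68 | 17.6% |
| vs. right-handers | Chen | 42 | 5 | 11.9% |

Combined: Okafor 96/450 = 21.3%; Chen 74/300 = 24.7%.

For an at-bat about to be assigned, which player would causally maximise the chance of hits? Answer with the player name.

Okafor

Within every pitcher handedness level Okafor has the higher rate, yet pooled Chen does — Simpson's reversal.
Nothing the player does changes pitcher handedness; the imbalance is an allocation artefact. With pitcher handedness also predicting the outcome, the pooled figure is confounded, and the within-stratum comparison is the causal one.
Within each level — vs. left-handers: 43.8% vs 26.7%; vs. right-handers: 17.6% vs 11.9% — Okafor is higher every time.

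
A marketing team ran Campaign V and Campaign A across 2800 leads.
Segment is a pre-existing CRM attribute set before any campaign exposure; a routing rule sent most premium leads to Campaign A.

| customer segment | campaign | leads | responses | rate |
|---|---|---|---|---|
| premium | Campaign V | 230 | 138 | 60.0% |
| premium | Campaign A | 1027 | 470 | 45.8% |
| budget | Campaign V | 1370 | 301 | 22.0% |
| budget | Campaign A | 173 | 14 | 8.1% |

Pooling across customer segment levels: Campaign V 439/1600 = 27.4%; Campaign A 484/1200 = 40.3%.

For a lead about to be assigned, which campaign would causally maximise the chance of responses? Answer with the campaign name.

Campaign V

Nothing the campaign does changes customer segment; the imbalance is an allocation artefact. With customer segment also predicting the outcome, the pooled figure is confounded, and the within-stratum comparison is the causal one.
Within each level — premium: 60.0% vs 45.8%; budget: 22.0% vs 8.1% — Campaign V is higher every time.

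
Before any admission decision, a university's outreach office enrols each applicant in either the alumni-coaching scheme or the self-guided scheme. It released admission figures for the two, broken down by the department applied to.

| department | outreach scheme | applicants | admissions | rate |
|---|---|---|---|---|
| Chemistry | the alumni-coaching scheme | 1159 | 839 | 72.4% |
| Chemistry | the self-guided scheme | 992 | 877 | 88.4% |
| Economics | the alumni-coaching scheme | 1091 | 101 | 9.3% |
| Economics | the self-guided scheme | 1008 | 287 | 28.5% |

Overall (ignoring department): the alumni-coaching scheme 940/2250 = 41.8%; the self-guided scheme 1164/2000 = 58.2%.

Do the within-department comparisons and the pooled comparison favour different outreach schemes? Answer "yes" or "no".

no

Within each department level (Chemistry 72.4% vs 88.4%; Economics 9.3% vs 28.5%), the self-guided scheme has the higher rate every time. Pooled: 41.8% vs 58.2% — the self-guided scheme has the higher rate overall. They agree.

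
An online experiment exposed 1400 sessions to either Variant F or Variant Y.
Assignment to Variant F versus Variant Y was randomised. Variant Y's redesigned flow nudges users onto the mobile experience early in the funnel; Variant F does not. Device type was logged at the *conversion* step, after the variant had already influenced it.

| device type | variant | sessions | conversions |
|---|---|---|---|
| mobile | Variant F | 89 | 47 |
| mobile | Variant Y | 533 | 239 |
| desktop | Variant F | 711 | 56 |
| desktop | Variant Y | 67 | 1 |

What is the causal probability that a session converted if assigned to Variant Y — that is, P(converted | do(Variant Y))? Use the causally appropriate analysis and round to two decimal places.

Variant F is higher inside every device type stratum but Variant Y is higher in aggregate. Whether to stratify depends on how device type relates to the variant.
The distribution of device type is itself part of what the variant does — it is an intermediate outcome. Holding it fixed would remove that part of the effect; the total effect is the pooled difference.
So P(outcome | do(Variant Y)) is just the pooled rate for Variant Y: 240/600 = 0.400.

0.40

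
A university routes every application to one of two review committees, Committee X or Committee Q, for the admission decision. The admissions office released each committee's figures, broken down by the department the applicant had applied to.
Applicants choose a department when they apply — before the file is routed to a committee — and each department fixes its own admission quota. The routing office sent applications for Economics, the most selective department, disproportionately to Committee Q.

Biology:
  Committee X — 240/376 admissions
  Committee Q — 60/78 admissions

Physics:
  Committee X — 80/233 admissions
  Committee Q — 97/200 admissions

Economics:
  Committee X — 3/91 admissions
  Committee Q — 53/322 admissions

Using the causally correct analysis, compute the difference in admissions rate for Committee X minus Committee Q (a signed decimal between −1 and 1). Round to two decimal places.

Within every department level Committee Q has the higher rate, yet pooled Committee X does — Simpson's reversal.
Department satisfies the back-door criterion: it is not a descendant of the review committee, and it blocks the spurious path from review committee to outcome. Adjusting for it (i.e., using the within-department rates) gives the causal effect.
Adjusting over the population distribution of department: 0.349·(0.638−0.769) + 0.333·(0.343−0.485) + 0.318·(0.033−0.165) = -0.135.

-0.13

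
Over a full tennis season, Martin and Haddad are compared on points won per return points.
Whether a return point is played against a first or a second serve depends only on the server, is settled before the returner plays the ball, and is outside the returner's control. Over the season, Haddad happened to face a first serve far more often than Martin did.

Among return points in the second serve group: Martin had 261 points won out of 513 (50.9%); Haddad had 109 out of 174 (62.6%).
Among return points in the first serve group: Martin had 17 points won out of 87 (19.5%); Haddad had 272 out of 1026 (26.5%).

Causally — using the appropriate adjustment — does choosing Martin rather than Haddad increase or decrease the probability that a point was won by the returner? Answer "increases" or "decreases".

Since serve type is a pre-existing factor (not a product of the player) and it affects the outcome on its own, it is a confounder. The stratified rates, not the pooled rate, identify the causal effect.
Within each level — second serve: 50.9% vs 62.6%; first serve: 19.5% vs 26.5% — Haddad is higher every time.

decreases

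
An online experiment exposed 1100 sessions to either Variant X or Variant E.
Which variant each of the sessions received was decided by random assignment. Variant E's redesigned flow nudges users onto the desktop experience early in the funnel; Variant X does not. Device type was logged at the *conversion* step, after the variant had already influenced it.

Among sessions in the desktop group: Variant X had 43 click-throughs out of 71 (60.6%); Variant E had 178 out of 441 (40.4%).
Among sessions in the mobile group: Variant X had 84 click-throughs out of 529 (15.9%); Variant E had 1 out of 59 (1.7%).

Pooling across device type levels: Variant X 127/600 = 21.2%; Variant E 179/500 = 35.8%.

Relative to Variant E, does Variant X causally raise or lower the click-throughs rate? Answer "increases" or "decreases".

decreases

Variant X is higher inside every device type stratum but Variant E is higher in aggregate. Whether to stratify depends on how device type relates to the variant.
Device type here is a post-treatment variable shaped by the variant; conditioning on it would introduce bias rather than remove it. The overall comparison is the causal one.
Pooled: Variant X 21.2% vs Variant E 35.8%; Variant E is higher overall.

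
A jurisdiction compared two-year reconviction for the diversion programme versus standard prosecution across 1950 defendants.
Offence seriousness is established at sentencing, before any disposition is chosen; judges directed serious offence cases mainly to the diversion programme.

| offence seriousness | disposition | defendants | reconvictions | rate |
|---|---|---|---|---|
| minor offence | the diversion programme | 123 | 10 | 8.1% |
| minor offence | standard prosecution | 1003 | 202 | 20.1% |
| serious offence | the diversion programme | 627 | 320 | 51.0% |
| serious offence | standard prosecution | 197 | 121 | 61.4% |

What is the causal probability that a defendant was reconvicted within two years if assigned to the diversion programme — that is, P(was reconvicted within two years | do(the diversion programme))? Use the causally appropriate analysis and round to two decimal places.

Offence seriousness differs across dispositions for reasons unrelated to any effect of the disposition itself, and it separately predicts the outcome — a classic confounder. We must compare within offence seriousness levels.
Standardising the diversion programme to the population offence seriousness mix: 0.577·10/123 + 0.423·320/627 = 0.263.

0.26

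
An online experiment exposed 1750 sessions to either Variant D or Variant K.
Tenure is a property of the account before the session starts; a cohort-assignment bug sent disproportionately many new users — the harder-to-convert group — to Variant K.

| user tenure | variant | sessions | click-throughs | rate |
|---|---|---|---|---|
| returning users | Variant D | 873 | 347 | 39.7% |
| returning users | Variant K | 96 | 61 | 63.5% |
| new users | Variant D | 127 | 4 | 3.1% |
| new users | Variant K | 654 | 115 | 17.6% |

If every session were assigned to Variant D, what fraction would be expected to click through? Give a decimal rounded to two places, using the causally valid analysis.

The user tenure-specific comparison favours Variant K throughout, but the pooled figures favour Variant D. The question is whether to condition on user tenure.
The imbalance in user tenure arose from how sessions were allocated, not from anything the variant did; and user tenure independently affects the outcome. The pooled gap is confounded — condition on user tenure.
Standardising Variant D to the population user tenure mix: 0.554·347/873 + 0.446·4/127 = 0.234.

0.23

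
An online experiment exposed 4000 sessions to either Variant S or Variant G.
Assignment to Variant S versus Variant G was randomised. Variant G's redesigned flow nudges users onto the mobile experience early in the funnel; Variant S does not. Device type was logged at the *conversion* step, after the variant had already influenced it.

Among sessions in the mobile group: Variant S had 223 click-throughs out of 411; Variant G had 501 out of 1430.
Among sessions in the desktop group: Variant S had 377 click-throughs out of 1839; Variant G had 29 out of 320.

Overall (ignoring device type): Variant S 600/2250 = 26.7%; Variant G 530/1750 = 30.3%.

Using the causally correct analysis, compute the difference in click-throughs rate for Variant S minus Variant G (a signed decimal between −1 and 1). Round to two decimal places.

Within every device type level Variant S has the higher rate, yet pooled Variant G does — Simpson's reversal.
Because the variant influences device type, device type is a post-treatment mediator, not a confounder. Stratifying on it would bias the estimate; the causal effect is the crude pooled difference.
The causal difference is the pooled difference: 0.267 − 0.303 = -0.036.

-0.04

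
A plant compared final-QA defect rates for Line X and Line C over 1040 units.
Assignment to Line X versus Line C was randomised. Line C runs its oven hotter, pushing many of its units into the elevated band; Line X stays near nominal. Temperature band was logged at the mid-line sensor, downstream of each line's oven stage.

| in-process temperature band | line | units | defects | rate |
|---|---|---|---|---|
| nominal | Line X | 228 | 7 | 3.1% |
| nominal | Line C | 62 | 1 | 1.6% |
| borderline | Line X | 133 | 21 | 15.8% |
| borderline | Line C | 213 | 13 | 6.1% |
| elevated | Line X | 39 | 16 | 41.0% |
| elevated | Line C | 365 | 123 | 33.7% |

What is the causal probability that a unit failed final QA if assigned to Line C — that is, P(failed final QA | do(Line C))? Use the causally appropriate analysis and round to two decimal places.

Stratifying would compare lines among units the lines themselves sorted into in-process temperature band groups — a form of selection on an intermediate. The unconditioned pooled rates give the total causal effect.
So P(outcome | do(Line C)) is just the pooled rate for Line C: 137/640 = 0.214.

0.21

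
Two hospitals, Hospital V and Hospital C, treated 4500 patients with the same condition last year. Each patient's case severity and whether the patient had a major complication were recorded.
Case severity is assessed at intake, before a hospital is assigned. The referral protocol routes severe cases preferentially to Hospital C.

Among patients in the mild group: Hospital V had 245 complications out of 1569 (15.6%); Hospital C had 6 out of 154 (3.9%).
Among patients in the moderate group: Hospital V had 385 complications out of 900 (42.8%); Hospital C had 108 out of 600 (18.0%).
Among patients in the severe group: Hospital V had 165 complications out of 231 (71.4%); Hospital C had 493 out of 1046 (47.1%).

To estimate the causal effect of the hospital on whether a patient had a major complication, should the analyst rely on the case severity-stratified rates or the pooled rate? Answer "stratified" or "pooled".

stratified

The case severity-specific comparison favours Hospital C throughout, but the pooled figures favour Hospital V. The question is whether to condition on case severity.
Here case severity is a common cause — it drives both which hospital a case falls under and the outcome. The crude comparison mixes populations; the stratum-specific rates are the causally relevant ones.
Within each level — mild: 15.6% vs 3.9%; moderate: 42.8% vs 18.0%; severe: 71.4% vs 47.1% — Hospital C is lower every time.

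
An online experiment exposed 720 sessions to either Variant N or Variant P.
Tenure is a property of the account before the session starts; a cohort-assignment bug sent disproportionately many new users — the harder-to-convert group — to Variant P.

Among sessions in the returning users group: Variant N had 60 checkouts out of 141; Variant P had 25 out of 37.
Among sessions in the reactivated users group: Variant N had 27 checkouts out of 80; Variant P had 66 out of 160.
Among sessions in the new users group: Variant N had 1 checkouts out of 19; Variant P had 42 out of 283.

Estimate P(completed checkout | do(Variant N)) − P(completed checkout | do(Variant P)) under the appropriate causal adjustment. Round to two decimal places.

-0.13

Nothing the variant does changes user tenure; the imbalance is an allocation artefact. With user tenure also predicting the outcome, the pooled figure is confounded, and the within-stratum comparison is the causal one.
Adjusting over the population distribution of user tenure: 0.247·(0.426−0.676) + 0.333·(0.338−0.412) + 0.419·(0.053−0.148) = -0.127.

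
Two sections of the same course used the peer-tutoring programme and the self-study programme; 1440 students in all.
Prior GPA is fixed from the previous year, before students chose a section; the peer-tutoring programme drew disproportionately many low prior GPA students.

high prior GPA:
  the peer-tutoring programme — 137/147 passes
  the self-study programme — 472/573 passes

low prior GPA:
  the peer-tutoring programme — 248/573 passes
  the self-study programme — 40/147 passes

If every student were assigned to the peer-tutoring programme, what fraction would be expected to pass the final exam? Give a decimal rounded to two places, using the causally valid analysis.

0.68

The stratified and pooled comparisons disagree (the peer-tutoring programme wins within each prior GPA band; the self-study programme wins overall), so the answer turns on the causal role of prior GPA band.
The imbalance in prior GPA band arose from how students were allocated, not from anything the teaching method did; and prior GPA band independently affects the outcome. The pooled gap is confounded — condition on prior GPA band.
Standardising the peer-tutoring programme to the population prior GPA band mix: 0.500·137/147 + 0.500·248/573 = 0.682.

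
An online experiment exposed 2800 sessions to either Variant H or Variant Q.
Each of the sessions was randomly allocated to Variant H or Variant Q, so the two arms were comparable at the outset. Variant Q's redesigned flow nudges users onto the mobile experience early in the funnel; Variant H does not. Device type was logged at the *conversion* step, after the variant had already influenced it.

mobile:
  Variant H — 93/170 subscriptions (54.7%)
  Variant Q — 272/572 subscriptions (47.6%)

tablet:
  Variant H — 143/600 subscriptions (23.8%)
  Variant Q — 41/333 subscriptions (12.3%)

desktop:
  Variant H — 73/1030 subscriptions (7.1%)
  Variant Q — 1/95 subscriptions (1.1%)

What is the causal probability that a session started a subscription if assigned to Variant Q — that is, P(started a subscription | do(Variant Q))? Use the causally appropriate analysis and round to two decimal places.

0.31

Stratifying would compare variants among sessions the variants themselves sorted into device type groups — a form of selection on an intermediate. The unconditioned pooled rates give the total causal effect.
So P(outcome | do(Variant Q)) is just the pooled rate for Variant Q: 314/1000 = 0.314.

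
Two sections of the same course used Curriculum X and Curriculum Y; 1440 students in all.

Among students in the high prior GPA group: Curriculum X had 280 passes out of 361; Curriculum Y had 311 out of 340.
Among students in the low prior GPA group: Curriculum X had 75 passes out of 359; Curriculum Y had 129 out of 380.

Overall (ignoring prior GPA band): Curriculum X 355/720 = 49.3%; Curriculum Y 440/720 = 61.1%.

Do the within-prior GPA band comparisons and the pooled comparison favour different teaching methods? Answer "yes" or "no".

no

Within each prior GPA band level (high prior GPA 77.6% vs 91.5%; low prior GPA 20.9% vs 33.9%), Curriculum Y has the higher rate every time. Pooled: 49.3% vs 61.1% — Curriculum Y has the higher rate overall. They agree.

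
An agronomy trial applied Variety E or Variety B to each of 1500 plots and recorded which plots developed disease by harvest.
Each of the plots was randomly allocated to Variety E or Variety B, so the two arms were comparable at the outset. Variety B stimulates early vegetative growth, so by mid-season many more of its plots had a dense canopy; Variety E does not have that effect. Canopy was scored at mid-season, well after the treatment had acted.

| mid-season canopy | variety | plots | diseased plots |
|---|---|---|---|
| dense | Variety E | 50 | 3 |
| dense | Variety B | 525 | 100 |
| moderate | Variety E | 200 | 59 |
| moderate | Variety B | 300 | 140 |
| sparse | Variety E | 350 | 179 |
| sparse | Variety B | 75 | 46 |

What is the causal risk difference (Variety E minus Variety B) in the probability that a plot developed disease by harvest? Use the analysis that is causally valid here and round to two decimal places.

+0.08

Within every mid-season canopy level Variety E has the lower rate, yet pooled Variety B does — Simpson's reversal.
Mid-season canopy is recorded after the variety and is itself shifted by it — it sits on the causal path from variety to outcome. Conditioning on a mediator would strip out part of the effect we want; the pooled comparison gives the total causal effect.
The causal difference is the pooled difference: 0.402 − 0.318 = +0.084.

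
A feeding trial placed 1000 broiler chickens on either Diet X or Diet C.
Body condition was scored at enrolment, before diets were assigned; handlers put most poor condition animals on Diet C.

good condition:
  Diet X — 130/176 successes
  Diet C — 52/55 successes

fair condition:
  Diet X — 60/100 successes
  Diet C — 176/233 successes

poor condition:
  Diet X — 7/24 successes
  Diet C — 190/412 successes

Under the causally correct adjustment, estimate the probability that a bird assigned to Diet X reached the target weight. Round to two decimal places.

0.50

The imbalance in starting body condition arose from how broiler chickens were allocated, not from anything the diet did; and starting body condition independently affects the outcome. The pooled gap is confounded — condition on starting body condition.
Standardising Diet X to the population starting body condition mix: 0.231·130/176 + 0.333·60/100 + 0.436·7/24 = 0.498.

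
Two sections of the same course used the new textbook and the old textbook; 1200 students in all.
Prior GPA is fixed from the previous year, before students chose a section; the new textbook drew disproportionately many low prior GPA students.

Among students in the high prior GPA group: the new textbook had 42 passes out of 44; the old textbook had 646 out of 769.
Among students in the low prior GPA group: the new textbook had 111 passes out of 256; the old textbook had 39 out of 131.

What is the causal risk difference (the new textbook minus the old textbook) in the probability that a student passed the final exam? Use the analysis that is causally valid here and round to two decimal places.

The prior GPA band-specific comparison favours the new textbook throughout, but the pooled figures favour the old textbook. The question is whether to condition on prior GPA band.
Prior GPA band differs across teaching methods for reasons unrelated to any effect of the teaching method itself, and it separately predicts the outcome — a classic confounder. We must compare within prior GPA band levels.
Adjusting over the population distribution of prior GPA band: 0.677·(0.955−0.840) + 0.323·(0.434−0.298) = +0.121.

+0.12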